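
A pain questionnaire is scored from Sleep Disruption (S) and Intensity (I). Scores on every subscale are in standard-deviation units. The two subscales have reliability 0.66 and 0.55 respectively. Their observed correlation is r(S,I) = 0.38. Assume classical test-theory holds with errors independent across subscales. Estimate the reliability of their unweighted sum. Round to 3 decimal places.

0.714

Var(S+I) = 2 + 2·[0.38] = 2 + 0.76 = 2.76.
With uncorrelated errors the cross-covariances are all true-score covariance, so they carry over unchanged; only the diagonal terms shrink to ρᵢσᵢ².
True-score variance = [0.66 + 0.55] + 0.76 = 1.21 + 0.76 = 1.97.
Reliability = 1.97 / 2.76 = 0.714.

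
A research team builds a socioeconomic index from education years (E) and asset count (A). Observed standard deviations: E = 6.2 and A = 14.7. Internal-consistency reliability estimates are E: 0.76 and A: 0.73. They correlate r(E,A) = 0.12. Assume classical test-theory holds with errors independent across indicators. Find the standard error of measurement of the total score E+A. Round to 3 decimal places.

Var(total) = 254.53 + 21.8736 = 276.404.
True-score variance = 186.96 + 21.8736 = 208.834, so reliability = 0.7555.
Error variance = 276.404 − 208.834 = 67.5699; SEM = √67.5699 = 8.220.

8.220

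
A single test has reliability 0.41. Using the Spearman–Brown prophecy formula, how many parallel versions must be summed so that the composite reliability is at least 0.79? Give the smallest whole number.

6

k ≥ ρ*(1−ρ₁)/(ρ₁(1−ρ*)) = 0.79·0.59 / (0.41·0.21) = 5.413.
Smallest integer k = 6.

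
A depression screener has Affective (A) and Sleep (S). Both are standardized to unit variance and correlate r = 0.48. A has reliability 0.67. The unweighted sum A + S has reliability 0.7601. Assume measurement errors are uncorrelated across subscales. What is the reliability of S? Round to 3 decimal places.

0.620

Var(A+S) = 2 + 2·0.48 = 2.960.
True-score variance = ρ_A + ρ_S + 2·0.48, so 0.7601 = (0.67 + ρ_S + 0.96) / 2.960.
ρ_S = 0.7601·2.960 − 0.67 − 0.96 = 0.620.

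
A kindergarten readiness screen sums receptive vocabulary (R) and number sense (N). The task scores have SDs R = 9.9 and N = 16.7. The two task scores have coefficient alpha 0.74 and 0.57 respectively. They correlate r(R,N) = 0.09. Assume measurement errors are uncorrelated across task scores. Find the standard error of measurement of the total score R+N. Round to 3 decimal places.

12.058

Var(total) = 376.9 + 29.7594 = 406.659.
True-score variance = 231.495 + 29.7594 = 261.254, so reliability = 0.6424.
Error variance = 406.659 − 261.254 = 145.405; SEM = √145.405 = 12.058.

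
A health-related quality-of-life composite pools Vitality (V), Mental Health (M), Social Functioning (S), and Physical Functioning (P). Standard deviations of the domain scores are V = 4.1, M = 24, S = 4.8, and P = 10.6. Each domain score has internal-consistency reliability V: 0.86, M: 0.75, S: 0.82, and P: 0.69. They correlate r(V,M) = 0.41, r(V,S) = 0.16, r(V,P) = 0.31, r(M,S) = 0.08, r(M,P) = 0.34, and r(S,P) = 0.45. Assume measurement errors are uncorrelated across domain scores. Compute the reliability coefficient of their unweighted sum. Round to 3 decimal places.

0.828

Var(V+M+S+P) = 4.1² + 24² + 4.8² + 10.6² + 2·[4.1·24·0.41 + 4.1·4.8·0.16 + 4.1·10.6·0.31 + 24·4.8·0.08 + 24·10.6·0.34 + 4.8·10.6·0.45] = 728.21 + 351.147 = 1079.36.
Under uncorrelated errors the observed covariances equal the true-score covariances, so only the own-variance terms attenuate.
True-score variance = [4.1²·0.86 + 24²·0.75 + 4.8²·0.82 + 10.6²·0.69] + 351.147 = 542.878 + 351.147 = 894.025.
Reliability = 894.025 / 1079.36 = 0.828.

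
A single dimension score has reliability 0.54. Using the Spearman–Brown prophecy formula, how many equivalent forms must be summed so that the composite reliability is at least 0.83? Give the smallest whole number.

k ≥ ρ*(1−ρ₁)/(ρ₁(1−ρ*)) = 0.83·0.46 / (0.54·0.17) = 4.159.
Smallest integer k = 5.

5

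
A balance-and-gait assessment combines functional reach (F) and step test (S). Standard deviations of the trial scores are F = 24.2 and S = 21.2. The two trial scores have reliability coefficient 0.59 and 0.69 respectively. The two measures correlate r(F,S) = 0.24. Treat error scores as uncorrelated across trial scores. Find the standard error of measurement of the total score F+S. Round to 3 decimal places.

19.479

Var(total) = 1035.08 + 246.259 = 1281.34.
True-score variance = 655.641 + 246.259 = 901.9, so reliability = 0.7039.
Error variance = 1281.34 − 901.9 = 379.439; SEM = √379.439 = 19.479.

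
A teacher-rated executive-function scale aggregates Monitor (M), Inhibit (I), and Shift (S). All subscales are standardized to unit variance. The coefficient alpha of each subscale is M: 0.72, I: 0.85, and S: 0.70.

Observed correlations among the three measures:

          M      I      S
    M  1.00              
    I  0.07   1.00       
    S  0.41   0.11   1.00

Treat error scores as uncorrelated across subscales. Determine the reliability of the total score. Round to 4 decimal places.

0.8254

Var(M+I+S) = 3 + 2·[0.07 + 0.41 + 0.11] = 3 + 1.18 = 4.18.
Under uncorrelated errors the observed covariances equal the true-score covariances, so only the own-variance terms attenuate.
True-score variance = [0.72 + 0.85 + 0.70] + 1.18 = 2.27 + 1.18 = 3.45.
Reliability = 3.45 / 4.18 = 0.8254.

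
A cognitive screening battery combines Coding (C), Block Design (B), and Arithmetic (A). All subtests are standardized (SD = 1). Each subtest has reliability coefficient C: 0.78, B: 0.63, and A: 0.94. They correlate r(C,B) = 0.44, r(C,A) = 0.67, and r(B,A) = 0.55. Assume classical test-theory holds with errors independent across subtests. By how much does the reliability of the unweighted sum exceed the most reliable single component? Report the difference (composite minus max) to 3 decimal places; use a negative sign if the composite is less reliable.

-0.043

Var(sum) = 3 + 3.32 = 6.32; true-score variance = 2.35 + 3.32 = 5.67; composite reliability = 0.8972.
Max component reliability = 0.9400.
Difference = 0.8972 − 0.9400 = -0.043.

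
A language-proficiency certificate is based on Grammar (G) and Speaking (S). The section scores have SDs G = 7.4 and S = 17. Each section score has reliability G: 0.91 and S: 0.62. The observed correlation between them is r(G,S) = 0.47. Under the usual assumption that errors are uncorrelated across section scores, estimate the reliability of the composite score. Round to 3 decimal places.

Var(G+S) = 7.4² + 17² + 2·[7.4·17·0.47] = 343.76 + 118.252 = 462.012.
Because errors are independent across components, Cov(Tᵢ,Tⱼ) = Cov(Xᵢ,Xⱼ); the off-diagonal part of the true-score variance is the same as above.
True-score variance = [7.4²·0.91 + 17²·0.62] + 118.252 = 229.012 + 118.252 = 347.264.
Reliability = 347.264 / 462.012 = 0.752.

0.752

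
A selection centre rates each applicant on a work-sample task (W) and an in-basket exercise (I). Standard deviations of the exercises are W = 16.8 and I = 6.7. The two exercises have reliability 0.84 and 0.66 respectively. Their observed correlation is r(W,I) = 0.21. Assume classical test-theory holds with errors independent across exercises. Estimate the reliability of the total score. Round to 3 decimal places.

0.839

Var(W+I) = 16.8² + 6.7² + 2·[16.8·6.7·0.21] = 327.13 + 47.2752 = 374.405.
Under uncorrelated errors the observed covariances equal the true-score covariances, so only the own-variance terms attenuate.
True-score variance = [16.8²·0.84 + 6.7²·0.66] + 47.2752 = 266.709 + 47.2752 = 313.984.
Reliability = 313.984 / 374.405 = 0.839.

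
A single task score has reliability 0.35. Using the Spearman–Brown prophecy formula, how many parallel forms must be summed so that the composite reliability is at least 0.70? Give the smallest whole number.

5

k ≥ ρ*(1−ρ₁)/(ρ₁(1−ρ*)) = 0.70·0.65 / (0.35·0.30) = 4.333.
Smallest integer k = 5.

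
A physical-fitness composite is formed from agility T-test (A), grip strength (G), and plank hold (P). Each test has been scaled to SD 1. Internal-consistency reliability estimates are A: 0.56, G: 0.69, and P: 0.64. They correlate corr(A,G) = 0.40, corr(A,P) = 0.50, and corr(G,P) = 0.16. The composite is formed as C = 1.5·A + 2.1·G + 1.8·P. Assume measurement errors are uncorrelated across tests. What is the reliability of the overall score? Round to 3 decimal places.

0.784

Var(C) = 1.5² + 2.1² + 1.8² + 2·[3.15·0.40 + 2.7·0.50 + 3.78·0.16] = 9.9 + 6.4296 = 16.3296.
Because errors are independent across components, Cov(Tᵢ,Tⱼ) = Cov(Xᵢ,Xⱼ); the off-diagonal part of the true-score variance is the same as above.
True-score variance = [1.5²·0.56 + 2.1²·0.69 + 1.8²·0.64] + 6.4296 = 6.3765 + 6.4296 = 12.8061.
Reliability = 12.8061 / 16.3296 = 0.784.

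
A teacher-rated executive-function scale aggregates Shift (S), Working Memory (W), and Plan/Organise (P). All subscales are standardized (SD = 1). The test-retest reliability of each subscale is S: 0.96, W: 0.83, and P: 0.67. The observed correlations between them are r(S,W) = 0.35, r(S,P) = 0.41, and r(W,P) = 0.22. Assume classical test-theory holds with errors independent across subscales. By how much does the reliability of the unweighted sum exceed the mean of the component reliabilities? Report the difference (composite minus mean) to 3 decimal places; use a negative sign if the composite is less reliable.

Var(sum) = 3 + 1.96 = 4.96; true-score variance = 2.46 + 1.96 = 4.42; composite reliability = 0.8911.
Mean component reliability = 0.8200.
Difference = 0.8911 − 0.8200 = 0.071.

0.071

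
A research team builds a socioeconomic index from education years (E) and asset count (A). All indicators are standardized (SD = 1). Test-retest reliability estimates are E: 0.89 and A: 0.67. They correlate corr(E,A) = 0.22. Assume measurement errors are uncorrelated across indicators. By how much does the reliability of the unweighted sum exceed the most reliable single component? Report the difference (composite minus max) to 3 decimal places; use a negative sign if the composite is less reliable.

-0.070

Var(sum) = 2 + 0.44 = 2.44; true-score variance = 1.56 + 0.44 = 2; composite reliability = 0.8197.
Max component reliability = 0.8900.
Difference = 0.8197 − 0.8900 = -0.070.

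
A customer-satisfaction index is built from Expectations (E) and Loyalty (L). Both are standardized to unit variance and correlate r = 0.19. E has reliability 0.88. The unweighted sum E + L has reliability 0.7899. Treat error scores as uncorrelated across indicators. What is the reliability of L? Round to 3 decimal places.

Var(E+L) = 2 + 2·0.19 = 2.380.
True-score variance = ρ_E + ρ_L + 2·0.19, so 0.7899 = (0.88 + ρ_L + 0.38) / 2.380.
ρ_L = 0.7899·2.380 − 0.88 − 0.38 = 0.620.

0.620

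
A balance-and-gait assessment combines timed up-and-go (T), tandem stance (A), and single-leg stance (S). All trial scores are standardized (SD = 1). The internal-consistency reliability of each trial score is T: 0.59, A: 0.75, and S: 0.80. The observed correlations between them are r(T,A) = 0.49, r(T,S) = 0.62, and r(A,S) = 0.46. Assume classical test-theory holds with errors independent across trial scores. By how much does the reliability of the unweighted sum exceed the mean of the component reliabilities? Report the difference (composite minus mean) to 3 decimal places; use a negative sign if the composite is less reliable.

0.147

Var(sum) = 3 + 3.14 = 6.14; true-score variance = 2.14 + 3.14 = 5.28; composite reliability = 0.8599.
Mean component reliability = 0.7133.
Difference = 0.8599 − 0.7133 = 0.147.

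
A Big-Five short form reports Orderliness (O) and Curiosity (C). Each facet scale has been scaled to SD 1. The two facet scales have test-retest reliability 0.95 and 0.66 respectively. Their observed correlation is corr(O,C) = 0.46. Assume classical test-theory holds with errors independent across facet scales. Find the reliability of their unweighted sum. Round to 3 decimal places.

0.866

Var(O+C) = 2 + 2·[0.46] = 2 + 0.92 = 2.92.
With uncorrelated errors the cross-covariances are all true-score covariance, so they carry over unchanged; only the diagonal terms shrink to ρᵢσᵢ².
True-score variance = [0.95 + 0.66] + 0.92 = 1.61 + 0.92 = 2.53.
Reliability = 2.53 / 2.92 = 0.866.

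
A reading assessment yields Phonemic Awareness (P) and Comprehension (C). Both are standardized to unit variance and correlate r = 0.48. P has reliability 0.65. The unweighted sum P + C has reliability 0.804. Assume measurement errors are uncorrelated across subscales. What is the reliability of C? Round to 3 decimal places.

Var(P+C) = 2 + 2·0.48 = 2.960.
True-score variance = ρ_P + ρ_C + 2·0.48, so 0.804 = (0.65 + ρ_C + 0.96) / 2.960.
ρ_C = 0.804·2.960 − 0.65 − 0.96 = 0.770.

0.770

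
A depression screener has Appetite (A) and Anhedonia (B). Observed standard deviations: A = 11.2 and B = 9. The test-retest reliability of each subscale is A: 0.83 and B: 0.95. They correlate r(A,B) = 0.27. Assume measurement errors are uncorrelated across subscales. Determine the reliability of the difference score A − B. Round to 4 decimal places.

Var(A−B) = 11.2² + 9² − 2·11.2·9·0.27 = 206.44 − 54.432 = 152.008.
With uncorrelated errors the cross-covariances are all true-score covariance, so they carry over unchanged; only the diagonal terms shrink to ρᵢσᵢ².
True-score variance = [11.2²·0.83 + 9²·0.95] − 54.432 = 181.065 − 54.432 = 126.633.
Reliability = 126.633 / 152.008 = 0.8331.

0.8331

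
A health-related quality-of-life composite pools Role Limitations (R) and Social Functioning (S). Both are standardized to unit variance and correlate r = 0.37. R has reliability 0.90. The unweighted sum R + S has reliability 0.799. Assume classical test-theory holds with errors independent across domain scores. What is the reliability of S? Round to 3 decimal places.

Var(R+S) = 2 + 2·0.37 = 2.740.
True-score variance = ρ_R + ρ_S + 2·0.37, so 0.799 = (0.90 + ρ_S + 0.74) / 2.740.
ρ_S = 0.799·2.740 − 0.90 − 0.74 = 0.549.

0.549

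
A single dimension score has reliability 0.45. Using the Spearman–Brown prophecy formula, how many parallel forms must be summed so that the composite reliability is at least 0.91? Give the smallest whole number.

k ≥ ρ*(1−ρ₁)/(ρ₁(1−ρ*)) = 0.91·0.55 / (0.45·0.09) = 12.358.
Smallest integer k = 13.

13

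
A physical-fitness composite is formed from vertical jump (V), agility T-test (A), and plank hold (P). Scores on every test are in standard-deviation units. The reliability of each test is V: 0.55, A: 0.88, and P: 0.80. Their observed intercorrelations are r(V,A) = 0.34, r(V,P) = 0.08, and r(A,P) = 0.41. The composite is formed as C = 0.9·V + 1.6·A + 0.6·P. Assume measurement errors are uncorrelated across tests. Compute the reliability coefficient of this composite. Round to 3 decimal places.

Var(C) = 0.9² + 1.6² + 0.6² + 2·[1.44·0.34 + 0.54·0.08 + 0.96·0.41] = 3.73 + 1.8528 = 5.5828.
Under uncorrelated errors the observed covariances equal the true-score covariances, so only the own-variance terms attenuate.
True-score variance = [0.9²·0.55 + 1.6²·0.88 + 0.6²·0.80] + 1.8528 = 2.9863 + 1.8528 = 4.8391.
Reliability = 4.8391 / 5.5828 = 0.867.

0.867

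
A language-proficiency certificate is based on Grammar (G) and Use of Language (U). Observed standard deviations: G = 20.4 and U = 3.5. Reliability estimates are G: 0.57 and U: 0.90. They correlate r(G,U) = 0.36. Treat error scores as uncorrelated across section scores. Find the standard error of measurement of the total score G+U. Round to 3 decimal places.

Var(total) = 428.41 + 51.408 = 479.818.
True-score variance = 248.236 + 51.408 = 299.644, so reliability = 0.6245.
Error variance = 479.818 − 299.644 = 180.174; SEM = √180.174 = 13.423.

13.423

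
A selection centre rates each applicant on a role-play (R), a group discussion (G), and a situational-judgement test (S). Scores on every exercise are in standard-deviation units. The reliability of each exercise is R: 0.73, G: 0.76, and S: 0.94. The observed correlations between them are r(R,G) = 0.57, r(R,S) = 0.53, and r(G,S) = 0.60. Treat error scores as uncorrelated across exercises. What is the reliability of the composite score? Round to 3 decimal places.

0.911

Var(R+G+S) = 3 + 2·[0.57 + 0.53 + 0.60] = 3 + 3.4 = 6.4.
With uncorrelated errors the cross-covariances are all true-score covariance, so they carry over unchanged; only the diagonal terms shrink to ρᵢσᵢ².
True-score variance = [0.73 + 0.76 + 0.94] + 3.4 = 2.43 + 3.4 = 5.83.
Reliability = 5.83 / 6.4 = 0.911.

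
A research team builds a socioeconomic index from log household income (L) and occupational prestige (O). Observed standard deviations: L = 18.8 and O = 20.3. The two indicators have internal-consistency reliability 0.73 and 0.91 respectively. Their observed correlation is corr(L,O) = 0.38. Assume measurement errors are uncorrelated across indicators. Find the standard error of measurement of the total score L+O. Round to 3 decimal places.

11.512

Var(total) = 765.53 + 290.046 = 1055.58.
True-score variance = 633.013 + 290.046 = 923.06, so reliability = 0.8745.
Error variance = 1055.58 − 923.06 = 132.517; SEM = √132.517 = 11.512.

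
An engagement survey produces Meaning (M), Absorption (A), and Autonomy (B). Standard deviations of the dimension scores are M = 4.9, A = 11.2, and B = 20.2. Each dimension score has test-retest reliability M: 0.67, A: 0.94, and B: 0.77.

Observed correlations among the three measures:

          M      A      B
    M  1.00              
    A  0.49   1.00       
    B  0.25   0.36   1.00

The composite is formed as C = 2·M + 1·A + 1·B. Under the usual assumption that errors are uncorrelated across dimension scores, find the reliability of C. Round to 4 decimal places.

0.8668

Var(C) = 2²·4.9² + 11.2² + 20.2² + 2·[2·4.9·11.2·0.49 + 2·4.9·20.2·0.25 + 11.2·20.2·0.36] = 629.52 + 369.438 = 998.958.
Because errors are independent across components, Cov(Tᵢ,Tⱼ) = Cov(Xᵢ,Xⱼ); the off-diagonal part of the true-score variance is the same as above.
True-score variance = [2²·4.9²·0.67 + 11.2²·0.94 + 20.2²·0.77] + 369.438 = 496.451 + 369.438 = 865.889.
Reliability = 865.889 / 998.958 = 0.8668.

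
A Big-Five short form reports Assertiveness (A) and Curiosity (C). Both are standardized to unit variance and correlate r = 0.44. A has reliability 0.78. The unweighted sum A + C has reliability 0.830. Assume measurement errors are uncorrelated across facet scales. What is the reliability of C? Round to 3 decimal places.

0.730

Var(A+C) = 2 + 2·0.44 = 2.880.
True-score variance = ρ_A + ρ_C + 2·0.44, so 0.830 = (0.78 + ρ_C + 0.88) / 2.880.
ρ_C = 0.830·2.880 − 0.78 − 0.88 = 0.730.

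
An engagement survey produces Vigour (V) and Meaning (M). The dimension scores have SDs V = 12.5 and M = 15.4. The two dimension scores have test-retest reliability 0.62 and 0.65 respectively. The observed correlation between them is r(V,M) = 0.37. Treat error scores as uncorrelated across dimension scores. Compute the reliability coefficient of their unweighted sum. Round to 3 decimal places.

Var(V+M) = 12.5² + 15.4² + 2·[12.5·15.4·0.37] = 393.41 + 142.45 = 535.86.
Under uncorrelated errors the observed covariances equal the true-score covariances, so only the own-variance terms attenuate.
True-score variance = [12.5²·0.62 + 15.4²·0.65] + 142.45 = 251.029 + 142.45 = 393.479.
Reliability = 393.479 / 535.86 = 0.734.

0.734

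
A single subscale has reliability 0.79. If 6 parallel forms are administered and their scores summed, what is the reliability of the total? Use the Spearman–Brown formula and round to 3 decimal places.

ρ_k = kρ / (1 + (k−1)ρ) = 6·0.79 / (1 + 5·0.79) = 4.740 / 4.950 = 0.958.

0.958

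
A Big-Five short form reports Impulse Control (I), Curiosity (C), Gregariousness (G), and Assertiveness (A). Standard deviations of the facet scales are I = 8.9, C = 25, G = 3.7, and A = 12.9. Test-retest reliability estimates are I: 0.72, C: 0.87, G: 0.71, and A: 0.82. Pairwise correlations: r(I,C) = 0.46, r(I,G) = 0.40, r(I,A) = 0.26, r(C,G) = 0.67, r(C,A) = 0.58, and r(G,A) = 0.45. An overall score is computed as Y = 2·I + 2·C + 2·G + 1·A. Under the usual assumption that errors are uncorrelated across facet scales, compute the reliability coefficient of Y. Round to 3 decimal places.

0.915

Var(Y) = 2²·8.9² + 2²·25² + 2²·3.7² + 12.9² + 2·[4·8.9·25·0.46 + 4·8.9·3.7·0.40 + 2·8.9·12.9·0.26 + 4·25·3.7·0.67 + 2·25·12.9·0.58 + 2·3.7·12.9·0.45] = 3038.01 + 2373.49 = 5411.5.
Under uncorrelated errors the observed covariances equal the true-score covariances, so only the own-variance terms attenuate.
True-score variance = [2²·8.9²·0.72 + 2²·25²·0.87 + 2²·3.7²·0.71 + 12.9²·0.82] + 2373.49 = 2578.46 + 2373.49 = 4951.95.
Reliability = 4951.95 / 5411.5 = 0.915.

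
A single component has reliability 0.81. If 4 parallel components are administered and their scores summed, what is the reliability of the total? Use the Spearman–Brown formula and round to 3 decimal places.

0.945

ρ_k = kρ / (1 + (k−1)ρ) = 4·0.81 / (1 + 3·0.81) = 3.240 / 3.430 = 0.945.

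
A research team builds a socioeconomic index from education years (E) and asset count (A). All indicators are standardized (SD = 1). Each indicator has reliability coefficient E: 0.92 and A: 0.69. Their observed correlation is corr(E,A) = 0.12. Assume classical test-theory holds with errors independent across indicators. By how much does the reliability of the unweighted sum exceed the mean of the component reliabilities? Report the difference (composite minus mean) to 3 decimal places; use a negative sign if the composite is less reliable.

Var(sum) = 2 + 0.24 = 2.24; true-score variance = 1.61 + 0.24 = 1.85; composite reliability = 0.8259.
Mean component reliability = 0.8050.
Difference = 0.8259 − 0.8050 = 0.021.

0.021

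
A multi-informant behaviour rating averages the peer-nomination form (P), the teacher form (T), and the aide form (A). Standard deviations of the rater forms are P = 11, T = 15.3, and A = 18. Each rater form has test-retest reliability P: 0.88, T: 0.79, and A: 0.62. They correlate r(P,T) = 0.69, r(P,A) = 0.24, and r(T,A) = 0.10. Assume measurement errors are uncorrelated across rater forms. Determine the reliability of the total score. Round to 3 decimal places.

Var(P+T+A) = 11² + 15.3² + 18² + 2·[11·15.3·0.69 + 11·18·0.24 + 15.3·18·0.10] = 679.09 + 382.374 = 1061.46.
Because errors are independent across components, Cov(Tᵢ,Tⱼ) = Cov(Xᵢ,Xⱼ); the off-diagonal part of the true-score variance is the same as above.
True-score variance = [11²·0.88 + 15.3²·0.79 + 18²·0.62] + 382.374 = 492.291 + 382.374 = 874.665.
Reliability = 874.665 / 1061.46 = 0.824.

0.824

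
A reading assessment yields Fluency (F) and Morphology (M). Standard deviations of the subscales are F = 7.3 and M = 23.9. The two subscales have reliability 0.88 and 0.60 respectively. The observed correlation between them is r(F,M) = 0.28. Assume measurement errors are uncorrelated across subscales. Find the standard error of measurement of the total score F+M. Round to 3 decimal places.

Var(total) = 624.5 + 97.7032 = 722.203.
True-score variance = 389.621 + 97.7032 = 487.324, so reliability = 0.6748.
Error variance = 722.203 − 487.324 = 234.879; SEM = √234.879 = 15.326.

15.326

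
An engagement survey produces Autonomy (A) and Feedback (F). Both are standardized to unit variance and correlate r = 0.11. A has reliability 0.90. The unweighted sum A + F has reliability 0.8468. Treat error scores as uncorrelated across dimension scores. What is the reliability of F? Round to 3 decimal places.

Var(A+F) = 2 + 2·0.11 = 2.220.
True-score variance = ρ_A + ρ_F + 2·0.11, so 0.8468 = (0.90 + ρ_F + 0.22) / 2.220.
ρ_F = 0.8468·2.220 − 0.90 − 0.22 = 0.760.

0.760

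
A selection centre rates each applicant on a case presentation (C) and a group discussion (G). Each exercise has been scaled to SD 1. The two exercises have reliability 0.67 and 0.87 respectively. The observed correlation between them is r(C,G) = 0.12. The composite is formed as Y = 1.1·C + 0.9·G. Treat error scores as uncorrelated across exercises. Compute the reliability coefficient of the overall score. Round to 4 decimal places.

0.7765

Var(Y) = 1.1² + 0.9² + 2·[0.99·0.12] = 2.02 + 0.2376 = 2.2576.
Under uncorrelated errors the observed covariances equal the true-score covariances, so only the own-variance terms attenuate.
True-score variance = [1.1²·0.67 + 0.9²·0.87] + 0.2376 = 1.5154 + 0.2376 = 1.753.
Reliability = 1.753 / 2.2576 = 0.7765.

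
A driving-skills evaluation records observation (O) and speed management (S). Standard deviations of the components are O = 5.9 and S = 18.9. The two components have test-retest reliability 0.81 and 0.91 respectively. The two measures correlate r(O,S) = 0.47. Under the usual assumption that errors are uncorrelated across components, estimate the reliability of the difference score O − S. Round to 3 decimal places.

Var(O−S) = 5.9² + 18.9² − 2·5.9·18.9·0.47 = 392.02 − 104.819 = 287.201.
Because errors are independent across components, Cov(Tᵢ,Tⱼ) = Cov(Xᵢ,Xⱼ); the off-diagonal part of the true-score variance is the same as above.
True-score variance = [5.9²·0.81 + 18.9²·0.91] − 104.819 = 353.257 − 104.819 = 248.438.
Reliability = 248.438 / 287.201 = 0.865.

0.865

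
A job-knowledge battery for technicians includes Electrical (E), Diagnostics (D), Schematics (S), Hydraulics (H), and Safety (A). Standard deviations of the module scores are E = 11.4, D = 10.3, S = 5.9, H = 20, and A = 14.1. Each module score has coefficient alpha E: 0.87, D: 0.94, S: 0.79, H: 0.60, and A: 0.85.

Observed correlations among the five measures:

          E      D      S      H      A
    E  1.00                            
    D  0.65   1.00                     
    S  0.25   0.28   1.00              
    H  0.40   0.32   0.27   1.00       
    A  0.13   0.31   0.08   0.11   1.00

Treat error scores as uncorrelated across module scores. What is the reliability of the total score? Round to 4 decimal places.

Var(E+D+S+H+A) = 11.4² + 10.3² + 5.9² + 20² + 14.1² + 2·[11.4·10.3·0.65 + 11.4·5.9·0.25 + 11.4·20·0.40 + 11.4·14.1·0.13 + 10.3·5.9·0.28 + 10.3·20·0.32 + 10.3·14.1·0.31 + 5.9·20·0.27 + 5.9·14.1·0.08 + 20·14.1·0.11] = 869.67 + 805.453 = 1675.12.
Because errors are independent across components, Cov(Tᵢ,Tⱼ) = Cov(Xᵢ,Xⱼ); the off-diagonal part of the true-score variance is the same as above.
True-score variance = [11.4²·0.87 + 10.3²·0.94 + 5.9²·0.79 + 20²·0.60 + 14.1²·0.85] + 805.453 = 649.278 + 805.453 = 1454.73.
Reliability = 1454.73 / 1675.12 = 0.8684.

0.8684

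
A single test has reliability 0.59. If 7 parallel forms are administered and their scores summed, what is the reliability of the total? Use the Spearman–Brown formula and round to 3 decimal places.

0.910

ρ_k = kρ / (1 + (k−1)ρ) = 7·0.59 / (1 + 6·0.59) = 4.130 / 4.540 = 0.910.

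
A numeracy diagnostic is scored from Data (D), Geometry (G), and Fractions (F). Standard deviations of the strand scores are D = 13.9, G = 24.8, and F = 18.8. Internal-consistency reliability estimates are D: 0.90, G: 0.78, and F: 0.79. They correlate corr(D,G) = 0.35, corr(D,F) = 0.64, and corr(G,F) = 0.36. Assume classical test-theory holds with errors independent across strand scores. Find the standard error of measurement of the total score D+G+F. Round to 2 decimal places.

Var(total) = 1161.69 + 911.486 = 2073.18.
True-score variance = 932.838 + 911.486 = 1844.32, so reliability = 0.8896.
Error variance = 2073.18 − 1844.32 = 228.852; SEM = √228.852 = 15.13.

15.13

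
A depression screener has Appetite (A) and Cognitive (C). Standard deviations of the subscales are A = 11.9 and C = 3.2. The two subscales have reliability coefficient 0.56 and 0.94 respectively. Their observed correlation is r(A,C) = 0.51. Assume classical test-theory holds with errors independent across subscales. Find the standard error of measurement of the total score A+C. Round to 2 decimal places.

7.93

Var(total) = 151.85 + 38.8416 = 190.692.
True-score variance = 88.9272 + 38.8416 = 127.769, so reliability = 0.6700.
Error variance = 190.692 − 127.769 = 62.9228; SEM = √62.9228 = 7.93.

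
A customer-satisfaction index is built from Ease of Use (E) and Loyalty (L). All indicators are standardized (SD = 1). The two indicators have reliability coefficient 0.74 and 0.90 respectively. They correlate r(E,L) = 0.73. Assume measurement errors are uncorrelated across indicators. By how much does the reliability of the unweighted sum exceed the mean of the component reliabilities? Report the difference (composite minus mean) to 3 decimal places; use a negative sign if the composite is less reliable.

Var(sum) = 2 + 1.46 = 3.46; true-score variance = 1.64 + 1.46 = 3.1; composite reliability = 0.8960.
Mean component reliability = 0.8200.
Difference = 0.8960 − 0.8200 = 0.076.

0.076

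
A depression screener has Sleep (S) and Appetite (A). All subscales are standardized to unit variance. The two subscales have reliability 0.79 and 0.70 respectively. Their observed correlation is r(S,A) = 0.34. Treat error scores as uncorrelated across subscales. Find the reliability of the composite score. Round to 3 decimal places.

Var(S+A) = 2 + 2·[0.34] = 2 + 0.68 = 2.68.
Because errors are independent across components, Cov(Tᵢ,Tⱼ) = Cov(Xᵢ,Xⱼ); the off-diagonal part of the true-score variance is the same as above.
True-score variance = [0.79 + 0.70] + 0.68 = 1.49 + 0.68 = 2.17.
Reliability = 2.17 / 2.68 = 0.810.

0.810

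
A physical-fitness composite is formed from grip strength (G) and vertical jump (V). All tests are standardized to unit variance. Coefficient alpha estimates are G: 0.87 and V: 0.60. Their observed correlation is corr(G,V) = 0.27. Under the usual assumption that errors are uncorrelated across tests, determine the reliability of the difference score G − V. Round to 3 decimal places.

Var(G−V) = 1 + 1 − 2·0.27 = 2 − 0.54 = 1.46.
Because errors are independent across components, Cov(Tᵢ,Tⱼ) = Cov(Xᵢ,Xⱼ); the off-diagonal part of the true-score variance is the same as above.
True-score variance = [0.87 + 0.60] − 0.54 = 1.47 − 0.54 = 0.93.
Reliability = 0.93 / 1.46 = 0.637.

0.637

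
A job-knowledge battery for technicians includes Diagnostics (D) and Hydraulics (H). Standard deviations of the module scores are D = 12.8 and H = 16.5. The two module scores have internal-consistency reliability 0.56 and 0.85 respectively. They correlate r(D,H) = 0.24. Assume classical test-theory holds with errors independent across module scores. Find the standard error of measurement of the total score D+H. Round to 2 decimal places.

10.63

Var(total) = 436.09 + 101.376 = 537.466.
True-score variance = 323.163 + 101.376 = 424.539, so reliability = 0.7899.
Error variance = 537.466 − 424.539 = 112.927; SEM = √112.927 = 10.63.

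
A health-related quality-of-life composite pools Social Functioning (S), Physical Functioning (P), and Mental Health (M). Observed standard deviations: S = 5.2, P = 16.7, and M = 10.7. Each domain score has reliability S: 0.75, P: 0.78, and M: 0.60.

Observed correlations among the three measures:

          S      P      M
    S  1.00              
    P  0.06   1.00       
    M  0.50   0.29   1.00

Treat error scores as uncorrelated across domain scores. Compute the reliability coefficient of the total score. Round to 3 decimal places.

0.807

Var(S+P+M) = 5.2² + 16.7² + 10.7² + 2·[5.2·16.7·0.06 + 5.2·10.7·0.50 + 16.7·10.7·0.29] = 420.42 + 169.701 = 590.121.
Because errors are independent across components, Cov(Tᵢ,Tⱼ) = Cov(Xᵢ,Xⱼ); the off-diagonal part of the true-score variance is the same as above.
True-score variance = [5.2²·0.75 + 16.7²·0.78 + 10.7²·0.60] + 169.701 = 306.508 + 169.701 = 476.209.
Reliability = 476.209 / 590.121 = 0.807.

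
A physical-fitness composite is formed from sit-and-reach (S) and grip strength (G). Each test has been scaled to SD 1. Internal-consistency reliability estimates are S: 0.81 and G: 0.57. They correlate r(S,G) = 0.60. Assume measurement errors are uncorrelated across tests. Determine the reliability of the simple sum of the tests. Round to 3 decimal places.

Var(S+G) = 2 + 2·[0.60] = 2 + 1.2 = 3.2.
With uncorrelated errors the cross-covariances are all true-score covariance, so they carry over unchanged; only the diagonal terms shrink to ρᵢσᵢ².
True-score variance = [0.81 + 0.57] + 1.2 = 1.38 + 1.2 = 2.58.
Reliability = 2.58 / 3.2 = 0.806.

0.806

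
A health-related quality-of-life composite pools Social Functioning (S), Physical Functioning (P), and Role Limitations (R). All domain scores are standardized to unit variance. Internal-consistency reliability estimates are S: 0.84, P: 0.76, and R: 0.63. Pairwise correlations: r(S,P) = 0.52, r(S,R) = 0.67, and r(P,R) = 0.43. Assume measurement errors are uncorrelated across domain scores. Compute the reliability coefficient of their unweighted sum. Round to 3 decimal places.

0.877

Var(S+P+R) = 3 + 2·[0.52 + 0.67 + 0.43] = 3 + 3.24 = 6.24.
Under uncorrelated errors the observed covariances equal the true-score covariances, so only the own-variance terms attenuate.
True-score variance = [0.84 + 0.76 + 0.63] + 3.24 = 2.23 + 3.24 = 5.47.
Reliability = 5.47 / 6.24 = 0.877.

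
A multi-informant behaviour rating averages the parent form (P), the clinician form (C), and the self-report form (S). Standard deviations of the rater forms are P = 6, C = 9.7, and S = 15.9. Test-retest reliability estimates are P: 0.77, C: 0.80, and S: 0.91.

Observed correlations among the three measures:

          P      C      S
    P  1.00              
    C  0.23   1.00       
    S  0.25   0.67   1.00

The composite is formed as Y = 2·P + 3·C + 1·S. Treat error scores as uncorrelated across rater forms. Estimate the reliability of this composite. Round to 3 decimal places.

Var(Y) = 2²·6² + 3²·9.7² + 15.9² + 2·[6·6·9.7·0.23 + 2·6·15.9·0.25 + 3·9.7·15.9·0.67] = 1243.62 + 876.037 = 2119.66.
Because errors are independent across components, Cov(Tᵢ,Tⱼ) = Cov(Xᵢ,Xⱼ); the off-diagonal part of the true-score variance is the same as above.
True-score variance = [2²·6²·0.77 + 3²·9.7²·0.80 + 15.9²·0.91] + 876.037 = 1018.39 + 876.037 = 1894.42.
Reliability = 1894.42 / 2119.66 = 0.894.

0.894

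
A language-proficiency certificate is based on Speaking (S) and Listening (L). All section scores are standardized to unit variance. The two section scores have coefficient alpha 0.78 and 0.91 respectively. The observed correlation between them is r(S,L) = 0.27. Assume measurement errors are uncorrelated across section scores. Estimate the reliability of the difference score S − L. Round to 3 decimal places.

0.788

Var(S−L) = 1 + 1 − 2·0.27 = 2 − 0.54 = 1.46.
Because errors are independent across components, Cov(Tᵢ,Tⱼ) = Cov(Xᵢ,Xⱼ); the off-diagonal part of the true-score variance is the same as above.
True-score variance = [0.78 + 0.91] − 0.54 = 1.69 − 0.54 = 1.15.
Reliability = 1.15 / 1.46 = 0.788.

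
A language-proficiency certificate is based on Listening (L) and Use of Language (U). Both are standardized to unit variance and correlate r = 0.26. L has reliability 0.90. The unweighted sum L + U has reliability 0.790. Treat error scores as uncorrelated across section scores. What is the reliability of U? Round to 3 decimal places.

Var(L+U) = 2 + 2·0.26 = 2.520.
True-score variance = ρ_L + ρ_U + 2·0.26, so 0.790 = (0.90 + ρ_U + 0.52) / 2.520.
ρ_U = 0.790·2.520 − 0.90 − 0.52 = 0.571.

0.571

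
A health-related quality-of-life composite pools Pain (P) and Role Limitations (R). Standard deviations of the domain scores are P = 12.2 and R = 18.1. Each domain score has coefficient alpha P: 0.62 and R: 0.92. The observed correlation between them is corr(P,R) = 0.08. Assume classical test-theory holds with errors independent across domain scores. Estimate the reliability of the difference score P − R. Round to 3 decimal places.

0.812

Var(P−R) = 12.2² + 18.1² − 2·12.2·18.1·0.08 = 476.45 − 35.3312 = 441.119.
With uncorrelated errors the cross-covariances are all true-score covariance, so they carry over unchanged; only the diagonal terms shrink to ρᵢσᵢ².
True-score variance = [12.2²·0.62 + 18.1²·0.92] − 35.3312 = 393.682 − 35.3312 = 358.351.
Reliability = 358.351 / 441.119 = 0.812.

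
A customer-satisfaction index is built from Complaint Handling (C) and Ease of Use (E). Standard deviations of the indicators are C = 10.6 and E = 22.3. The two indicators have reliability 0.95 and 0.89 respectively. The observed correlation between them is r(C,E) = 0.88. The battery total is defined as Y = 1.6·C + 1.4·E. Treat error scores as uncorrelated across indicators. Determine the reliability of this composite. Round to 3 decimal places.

Var(Y) = 1.6²·10.6² + 1.4²·22.3² + 2·[2.24·10.6·22.3·0.88] = 1262.33 + 931.905 = 2194.23.
Under uncorrelated errors the observed covariances equal the true-score covariances, so only the own-variance terms attenuate.
True-score variance = [1.6²·10.6²·0.95 + 1.4²·22.3²·0.89] + 931.905 = 1140.73 + 931.905 = 2072.64.
Reliability = 2072.64 / 2194.23 = 0.945.

0.945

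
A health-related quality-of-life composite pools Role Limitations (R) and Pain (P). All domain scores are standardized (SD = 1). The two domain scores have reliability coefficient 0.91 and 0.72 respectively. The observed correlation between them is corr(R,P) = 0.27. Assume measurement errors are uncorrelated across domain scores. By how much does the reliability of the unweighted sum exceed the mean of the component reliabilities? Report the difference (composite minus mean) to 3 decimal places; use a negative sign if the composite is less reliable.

0.039

Var(sum) = 2 + 0.54 = 2.54; true-score variance = 1.63 + 0.54 = 2.17; composite reliability = 0.8543.
Mean component reliability = 0.8150.
Difference = 0.8543 − 0.8150 = 0.039.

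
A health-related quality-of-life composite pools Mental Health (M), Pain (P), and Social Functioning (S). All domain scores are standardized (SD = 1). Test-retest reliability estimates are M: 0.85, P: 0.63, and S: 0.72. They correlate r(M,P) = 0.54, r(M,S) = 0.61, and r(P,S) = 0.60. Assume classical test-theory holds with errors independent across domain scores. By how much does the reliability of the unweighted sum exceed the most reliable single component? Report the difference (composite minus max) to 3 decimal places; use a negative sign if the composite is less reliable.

0.027

Var(sum) = 3 + 3.5 = 6.5; true-score variance = 2.2 + 3.5 = 5.7; composite reliability = 0.8769.
Max component reliability = 0.8500.
Difference = 0.8769 − 0.8500 = 0.027.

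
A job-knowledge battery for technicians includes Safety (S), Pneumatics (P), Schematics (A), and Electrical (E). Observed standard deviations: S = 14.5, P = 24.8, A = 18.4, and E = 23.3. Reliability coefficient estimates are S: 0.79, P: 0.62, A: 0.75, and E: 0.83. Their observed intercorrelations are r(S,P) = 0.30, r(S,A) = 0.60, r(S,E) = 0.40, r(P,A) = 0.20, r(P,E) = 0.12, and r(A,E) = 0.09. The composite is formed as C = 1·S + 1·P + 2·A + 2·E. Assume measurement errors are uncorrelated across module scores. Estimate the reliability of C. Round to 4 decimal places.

Var(C) = 14.5² + 24.8² + 2²·18.4² + 2²·23.3² + 2·[14.5·24.8·0.30 + 2·14.5·18.4·0.60 + 2·14.5·23.3·0.40 + 2·24.8·18.4·0.20 + 2·24.8·23.3·0.12 + 4·18.4·23.3·0.09] = 4351.09 + 2347.74 = 6698.83.
With uncorrelated errors the cross-covariances are all true-score covariance, so they carry over unchanged; only the diagonal terms shrink to ρᵢσᵢ².
True-score variance = [14.5²·0.79 + 24.8²·0.62 + 2²·18.4²·0.75 + 2²·23.3²·0.83] + 2347.74 = 3365.5 + 2347.74 = 5713.23.
Reliability = 5713.23 / 6698.83 = 0.8529.

0.8529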